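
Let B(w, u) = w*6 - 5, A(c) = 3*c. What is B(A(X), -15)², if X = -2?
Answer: 1681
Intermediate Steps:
B(w, u) = -5 + 6*w (B(w, u) = 6*w - 5 = -5 + 6*w)
B(A(X), -15)² = (-5 + 6*(3*(-2)))² = (-5 + 6*(-6))² = (-5 - 36)² = (-41)² = 1681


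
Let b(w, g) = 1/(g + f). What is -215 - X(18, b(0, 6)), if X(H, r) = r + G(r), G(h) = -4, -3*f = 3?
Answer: -1056/5 ≈ -211.20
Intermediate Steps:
f = -1 (f = -⅓*3 = -1)
b(w, g) = 1/(-1 + g) (b(w, g) = 1/(g - 1) = 1/(-1 + g))
X(H, r) = -4 + r (X(H, r) = r - 4 = -4 + r)
-215 - X(18, b(0, 6)) = -215 - (-4 + 1/(-1 + 6)) = -215 - (-4 + 1/5) = -215 - (-4 + ⅕) = -215 - 1*(-19/5) = -215 + 19/5 = -1056/5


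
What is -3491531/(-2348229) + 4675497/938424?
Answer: 4751891377319/734544817032 ≈ 6.4692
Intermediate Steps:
-3491531/(-2348229) + 4675497/938424 = -3491531*(-1/2348229) + 4675497*(1/938424) = 3491531/2348229 + 1558499/312808 = 4751891377319/734544817032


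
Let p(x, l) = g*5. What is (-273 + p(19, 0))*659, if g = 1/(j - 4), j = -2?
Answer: -1082737/6 ≈ -1.8046e+5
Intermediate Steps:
g = -⅙ (g = 1/(-2 - 4) = 1/(-6) = -⅙ ≈ -0.16667)
p(x, l) = -⅚ (p(x, l) = -⅙*5 = -⅚)
(-273 + p(19, 0))*659 = (-273 - ⅚)*659 = -1643/6*659 = -1082737/6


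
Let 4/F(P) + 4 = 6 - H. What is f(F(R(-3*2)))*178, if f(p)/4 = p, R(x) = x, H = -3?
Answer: 2848/5 ≈ 569.60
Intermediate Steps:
F(P) = ⅘ (F(P) = 4/(-4 + (6 - 1*(-3))) = 4/(-4 + (6 + 3)) = 4/(-4 + 9) = 4/5 = 4*(⅕) = ⅘)
f(p) = 4*p
f(F(R(-3*2)))*178 = (4*(⅘))*178 = (16/5)*178 = 2848/5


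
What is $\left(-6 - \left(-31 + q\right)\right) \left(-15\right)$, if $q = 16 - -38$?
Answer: $435$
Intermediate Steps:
$q = 54$ ($q = 16 + 38 = 54$)
$\left(-6 - \left(-31 + q\right)\right) \left(-15\right) = \left(-6 + \left(31 - 54\right)\right) \left(-15\right) = \left(-6 - 23\right) \left(-15\right) = \left(-29\right) \left(-15\right) = 435$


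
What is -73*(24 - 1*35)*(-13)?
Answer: -10439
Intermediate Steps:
-73*(24 - 1*35)*(-13) = -73*(24 - 35)*(-13) = -73*(-11)*(-13) = 803*(-13) = -10439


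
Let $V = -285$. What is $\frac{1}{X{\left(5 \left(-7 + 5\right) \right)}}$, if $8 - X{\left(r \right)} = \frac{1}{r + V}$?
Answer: $\frac{295}{2361} \approx 0.12495$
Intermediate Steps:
$X{\left(r \right)} = 8 - \frac{1}{-285 + r}$ ($X{\left(r \right)} = 8 - \frac{1}{r - 285} = 8 - \frac{1}{-285 + r}$)
$\frac{1}{X{\left(5 \left(-7 + 5\right) \right)}} = \frac{1}{\frac{1}{-285 + 5 \left(-7 + 5\right)} \left(-2281 + 8 \cdot 5 \left(-7 + 5\right)\right)} = \frac{1}{\frac{1}{-285 + 5 \left(-2\right)} \left(-2281 + 8 \cdot 5 \left(-2\right)\right)} = \frac{1}{\frac{1}{-285 - 10} \left(-2281 + 8 \left(-10\right)\right)} = \frac{1}{\frac{1}{-295} \left(-2281 - 80\right)} = \frac{1}{\left(- \frac{1}{295}\right) \left(-2361\right)} = \frac{1}{\frac{2361}{295}} = \frac{295}{2361}$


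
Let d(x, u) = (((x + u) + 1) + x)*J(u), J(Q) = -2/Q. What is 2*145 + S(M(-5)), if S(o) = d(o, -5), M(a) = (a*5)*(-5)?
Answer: 1942/5 ≈ 388.40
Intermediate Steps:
M(a) = -25*a (M(a) = (5*a)*(-5) = -25*a)
d(x, u) = -2*(1 + u + 2*x)/u (d(x, u) = (((x + u) + 1) + x)*(-2/u) = (((u + x) + 1) + x)*(-2/u) = ((1 + u + x) + x)*(-2/u) = (1 + u + 2*x)*(-2/u) = -2*(1 + u + 2*x)/u)
S(o) = -8/5 + 4*o/5 (S(o) = 2*(-1 - 1*(-5) - 2*o)/(-5) = 2*(-⅕)*(-1 + 5 - 2*o) = 2*(-⅕)*(4 - 2*o) = -8/5 + 4*o/5)
2*145 + S(M(-5)) = 2*145 + (-8/5 + 4*(-25*(-5))/5) = 290 + (-8/5 + (⅘)*125) = 290 + (-8/5 + 100) = 290 + 492/5 = 1942/5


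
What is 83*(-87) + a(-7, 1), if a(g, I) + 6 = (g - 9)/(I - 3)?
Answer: -7219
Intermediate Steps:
a(g, I) = -6 + (-9 + g)/(-3 + I) (a(g, I) = -6 + (g - 9)/(I - 3) = -6 + (-9 + g)/(-3 + I))
83*(-87) + a(-7, 1) = 83*(-87) + (9 - 7 - 6*1)/(-3 + 1) = -7221 + (9 - 7 - 6)/(-2) = -7221 - ½*(-4) = -7221 + 2 = -7219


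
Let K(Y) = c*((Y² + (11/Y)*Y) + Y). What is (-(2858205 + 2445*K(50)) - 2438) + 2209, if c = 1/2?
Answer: -11978513/2 ≈ -5.9893e+6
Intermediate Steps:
c = ½ ≈ 0.50000
K(Y) = 11/2 + Y/2 + Y²/2 (K(Y) = ((Y² + (11/Y)*Y) + Y)/2 = ((Y² + 11) + Y)/2 = ((11 + Y²) + Y)/2 = (11 + Y + Y²)/2 = 11/2 + Y/2 + Y²/2)
(-(2858205 + 2445*K(50)) - 2438) + 2209 = (-2445/(1/(1169 + (11/2 + (½)*50 + (½)*50²))) - 2438) + 2209 = (-2445/(1/(1169 + (11/2 + 25 + (½)*2500))) - 2438) + 2209 = (-2445/(1/(1169 + (11/2 + 25 + 1250))) - 2438) + 2209 = (-2445/(1/(1169 + 2561/2)) - 2438) + 2209 = (-2445/(1/(4899/2)) - 2438) + 2209 = (-2445/2/4899 - 2438) + 2209 = (-2445*4899/2 - 2438) + 2209 = (-11978055/2 - 2438) + 2209 = -11982931/2 + 2209 = -11978513/2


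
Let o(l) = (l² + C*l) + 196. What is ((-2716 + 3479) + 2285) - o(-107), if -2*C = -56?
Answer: -5601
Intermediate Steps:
C = 28 (C = -½*(-56) = 28)
o(l) = 196 + l² + 28*l (o(l) = (l² + 28*l) + 196 = 196 + l² + 28*l)
((-2716 + 3479) + 2285) - o(-107) = ((-2716 + 3479) + 2285) - (196 + (-107)² + 28*(-107)) = (763 + 2285) - (196 + 11449 - 2996) = 3048 - 1*8649 = 3048 - 8649 = -5601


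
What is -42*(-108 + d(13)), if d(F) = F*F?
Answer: -2562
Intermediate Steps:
d(F) = F**2
-42*(-108 + d(13)) = -42*(-108 + 13**2) = -42*(-108 + 169) = -42*61 = -2562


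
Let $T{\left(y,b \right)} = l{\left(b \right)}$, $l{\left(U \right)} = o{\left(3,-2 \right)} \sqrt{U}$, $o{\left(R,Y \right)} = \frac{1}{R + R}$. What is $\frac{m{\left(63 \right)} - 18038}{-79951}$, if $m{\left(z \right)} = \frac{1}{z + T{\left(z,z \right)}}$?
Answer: $\frac{40892110}{181248917} + \frac{2 \sqrt{7}}{1268742419} \approx 0.22561$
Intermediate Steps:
$o{\left(R,Y \right)} = \frac{1}{2 R}$
$l{\left(U \right)} = \frac{\sqrt{U}}{6}$ ($l{\left(U \right)} = \frac{1}{2 \cdot 3} \sqrt{U} = \frac{1}{2} \cdot \frac{1}{3} \sqrt{U} = \frac{\sqrt{U}}{6}$)
$T{\left(y,b \right)} = \frac{\sqrt{b}}{6}$
$m{\left(z \right)} = \frac{1}{z + \frac{\sqrt{z}}{6}}$
$\frac{m{\left(63 \right)} - 18038}{-79951} = \frac{\frac{6}{\sqrt{63} + 6 \cdot 63} - 18038}{-79951} = \left(\frac{6}{3 \sqrt{7} + 378} - 18038\right) \left(- \frac{1}{79951}\right) = \left(\frac{6}{378 + 3 \sqrt{7}} - 18038\right) \left(- \frac{1}{79951}\right) = \left(-18038 + \frac{6}{378 + 3 \sqrt{7}}\right) \left(- \frac{1}{79951}\right) = \frac{18038}{79951} - \frac{6}{79951 \left(378 + 3 \sqrt{7}\right)}$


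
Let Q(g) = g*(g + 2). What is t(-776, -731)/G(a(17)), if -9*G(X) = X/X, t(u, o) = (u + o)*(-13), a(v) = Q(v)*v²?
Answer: -176319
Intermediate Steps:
Q(g) = g*(2 + g)
a(v) = v³*(2 + v) (a(v) = (v*(2 + v))*v² = v³*(2 + v))
t(u, o) = -13*o - 13*u (t(u, o) = (o + u)*(-13) = -13*o - 13*u)
G(X) = -⅑ (G(X) = -X/(9*X) = -⅑*1 = -⅑)
t(-776, -731)/G(a(17)) = (-13*(-731) - 13*(-776))/(-⅑) = (9503 + 10088)*(-9) = 19591*(-9) = -176319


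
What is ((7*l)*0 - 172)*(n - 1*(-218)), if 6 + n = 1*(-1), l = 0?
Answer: -36292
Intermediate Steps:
n = -7 (n = -6 + 1*(-1) = -6 - 1 = -7)
((7*l)*0 - 172)*(n - 1*(-218)) = ((7*0)*0 - 172)*(-7 - 1*(-218)) = (0*0 - 172)*(-7 + 218) = (0 - 172)*211 = -172*211 = -36292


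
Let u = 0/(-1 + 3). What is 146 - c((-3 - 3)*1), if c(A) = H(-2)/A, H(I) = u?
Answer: 146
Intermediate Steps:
u = 0 (u = 0/2 = 0*(½) = 0)
H(I) = 0
c(A) = 0 (c(A) = 0/A = 0)
146 - c((-3 - 3)*1) = 146 - 1*0 = 146 + 0 = 146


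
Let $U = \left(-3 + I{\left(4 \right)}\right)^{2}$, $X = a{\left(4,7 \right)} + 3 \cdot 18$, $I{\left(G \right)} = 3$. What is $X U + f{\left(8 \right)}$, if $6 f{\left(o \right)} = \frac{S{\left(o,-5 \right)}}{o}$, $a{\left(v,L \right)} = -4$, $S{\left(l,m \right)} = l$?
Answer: $\frac{1}{6} \approx 0.16667$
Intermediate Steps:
$f{\left(o \right)} = \frac{1}{6}$ ($f{\left(o \right)} = \frac{o \frac{1}{o}}{6} = \frac{1}{6} \cdot 1 = \frac{1}{6}$)
$X = 50$ ($X = -4 + 3 \cdot 18 = -4 + 54 = 50$)
$U = 0$ ($U = \left(-3 + 3\right)^{2} = 0^{2} = 0$)
$X U + f{\left(8 \right)} = 50 \cdot 0 + \frac{1}{6} = 0 + \frac{1}{6} = \frac{1}{6}$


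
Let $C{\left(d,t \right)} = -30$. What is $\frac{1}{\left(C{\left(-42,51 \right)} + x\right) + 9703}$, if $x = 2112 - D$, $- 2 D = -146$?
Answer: $\frac{1}{11712} \approx 8.5382 \cdot 10^{-5}$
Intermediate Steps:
$D = 73$ ($D = \left(- \frac{1}{2}\right) \left(-146\right) = 73$)
$x = 2039$ ($x = 2112 - 73 = 2039$)
$\frac{1}{\left(C{\left(-42,51 \right)} + x\right) + 9703} = \frac{1}{\left(-30 + 2039\right) + 9703} = \frac{1}{2009 + 9703} = \frac{1}{11712}$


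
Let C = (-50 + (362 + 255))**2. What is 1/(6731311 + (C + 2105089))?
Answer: 1/9157889 ≈ 1.0920e-7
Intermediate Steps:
C = 321489 (C = (-50 + 617)**2 = 567**2 = 321489)
1/(6731311 + (C + 2105089)) = 1/(6731311 + (321489 + 2105089)) = 1/(6731311 + 2426578) = 1/9157889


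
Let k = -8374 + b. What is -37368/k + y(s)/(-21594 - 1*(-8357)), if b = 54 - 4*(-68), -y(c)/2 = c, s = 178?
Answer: 62188163/13316422 ≈ 4.6700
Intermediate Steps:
y(c) = -2*c
b = 326 (b = 54 + 272 = 326)
k = -8048 (k = -8374 + 326 = -8048)
-37368/k + y(s)/(-21594 - 1*(-8357)) = -37368/(-8048) + (-2*178)/(-21594 - 1*(-8357)) = -37368*(-1/8048) - 356/(-21594 + 8357) = 4671/1006 - 356/(-13237) = 4671/1006 - 356*(-1/13237) = 4671/1006 + 356/13237 = 62188163/13316422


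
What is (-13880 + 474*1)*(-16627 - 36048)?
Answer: 706161050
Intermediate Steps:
(-13880 + 474*1)*(-16627 - 36048) = (-13880 + 474)*(-52675) = -13406*(-52675) = 706161050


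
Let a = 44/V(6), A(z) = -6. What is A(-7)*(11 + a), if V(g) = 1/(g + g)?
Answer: -3234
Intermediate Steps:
V(g) = 1/(2*g)
a = 528 (a = 44/(((½)/6)) = 44/(((½)*(⅙))) = 44/(1/12) = 44*12 = 528)
A(-7)*(11 + a) = -6*(11 + 528) = -6*539 = -3234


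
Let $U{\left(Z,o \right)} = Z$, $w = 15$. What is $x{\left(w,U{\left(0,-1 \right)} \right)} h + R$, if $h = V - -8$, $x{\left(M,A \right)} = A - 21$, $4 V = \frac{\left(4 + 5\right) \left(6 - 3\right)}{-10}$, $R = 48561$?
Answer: $\frac{1936287}{40} \approx 48407.0$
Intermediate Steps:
$V = - \frac{27}{40}$ ($V = \frac{\left(4 + 5\right) \left(6 - 3\right) \frac{1}{-10}}{4} = \frac{9 \cdot 3 \left(- \frac{1}{10}\right)}{4} = \frac{27 \left(- \frac{1}{10}\right)}{4} = \frac{1}{4} \left(- \frac{27}{10}\right) = - \frac{27}{40} \approx -0.675$)
$x{\left(M,A \right)} = -21 + A$ ($x{\left(M,A \right)} = A - 21 = -21 + A$)
$h = \frac{293}{40}$ ($h = - \frac{27}{40} - -8 = - \frac{27}{40} + 8 = \frac{293}{40} \approx 7.325$)
$x{\left(w,U{\left(0,-1 \right)} \right)} h + R = \left(-21 + 0\right) \frac{293}{40} + 48561 = \left(-21\right) \frac{293}{40} + 48561 = - \frac{6153}{40} + 48561 = \frac{1936287}{40}$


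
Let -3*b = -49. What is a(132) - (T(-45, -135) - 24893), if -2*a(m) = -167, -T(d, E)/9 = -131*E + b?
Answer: 368577/2 ≈ 1.8429e+5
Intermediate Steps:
b = 49/3 (b = -⅓*(-49) = 49/3 ≈ 16.333)
T(d, E) = -147 + 1179*E (T(d, E) = -9*(-131*E + 49/3) = -9*(49/3 - 131*E) = -147 + 1179*E)
a(m) = 167/2 (a(m) = -½*(-167) = 167/2)
a(132) - (T(-45, -135) - 24893) = 167/2 - ((-147 + 1179*(-135)) - 24893) = 167/2 - ((-147 - 159165) - 24893) = 167/2 - (-159312 - 24893) = 167/2 - 1*(-184205) = 167/2 + 184205 = 368577/2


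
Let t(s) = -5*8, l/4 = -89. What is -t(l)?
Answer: 40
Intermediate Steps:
l = -356 (l = 4*(-89) = -356)
t(s) = -40
-t(l) = -1*(-40) = 40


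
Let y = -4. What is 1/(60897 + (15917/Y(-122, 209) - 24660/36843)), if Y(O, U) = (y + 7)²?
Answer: 110529/6926287210 ≈ 1.5958e-5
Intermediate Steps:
Y(O, U) = 9 (Y(O, U) = (-4 + 7)² = 3² = 9)
1/(60897 + (15917/Y(-122, 209) - 24660/36843)) = 1/(60897 + (15917/9 - 24660/36843)) = 1/(60897 + (15917*(⅑) - 24660*1/36843)) = 1/(60897 + (15917/9 - 8220/12281)) = 1/(60897 + 195402697/110529) = 1/(6926287210/110529) = 110529/6926287210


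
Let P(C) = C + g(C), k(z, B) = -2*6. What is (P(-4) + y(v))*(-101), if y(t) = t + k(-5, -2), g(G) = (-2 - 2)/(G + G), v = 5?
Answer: 2121/2 ≈ 1060.5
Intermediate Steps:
k(z, B) = -12
g(G) = -2/G (g(G) = -4*1/(2*G) = -2/G)
P(C) = C - 2/C
y(t) = -12 + t (y(t) = t - 12 = -12 + t)
(P(-4) + y(v))*(-101) = ((-4 - 2/(-4)) + (-12 + 5))*(-101) = ((-4 - 2*(-1/4)) - 7)*(-101) = ((-4 + 1/2) - 7)*(-101) = (-7/2 - 7)*(-101) = -21/2*(-101) = 2121/2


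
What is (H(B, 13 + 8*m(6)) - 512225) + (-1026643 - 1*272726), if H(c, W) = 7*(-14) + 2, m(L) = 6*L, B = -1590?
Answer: -1811690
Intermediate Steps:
H(c, W) = -96 (H(c, W) = -98 + 2 = -96)
(H(B, 13 + 8*m(6)) - 512225) + (-1026643 - 1*272726) = (-96 - 512225) + (-1026643 - 1*272726) = -512321 + (-1026643 - 272726) = -512321 - 1299369 = -1811690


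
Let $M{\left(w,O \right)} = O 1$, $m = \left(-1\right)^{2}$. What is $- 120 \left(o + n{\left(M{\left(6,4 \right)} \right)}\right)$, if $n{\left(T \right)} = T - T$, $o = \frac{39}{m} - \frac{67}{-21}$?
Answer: $- \frac{35440}{7} \approx -5062.9$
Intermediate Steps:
$m = 1$
$M{\left(w,O \right)} = O$
$o = \frac{886}{21}$ ($o = \frac{39}{1} - \frac{67}{-21} = 39 \cdot 1 - - \frac{67}{21} = 39 + \frac{67}{21} = \frac{886}{21} \approx 42.19$)
$n{\left(T \right)} = 0$
$- 120 \left(o + n{\left(M{\left(6,4 \right)} \right)}\right) = - 120 \left(\frac{886}{21} + 0\right) = \left(-120\right) \frac{886}{21} = - \frac{35440}{7}$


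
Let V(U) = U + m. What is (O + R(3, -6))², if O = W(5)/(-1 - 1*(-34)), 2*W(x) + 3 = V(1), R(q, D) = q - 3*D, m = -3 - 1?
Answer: 52900/121 ≈ 437.19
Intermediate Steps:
m = -4
V(U) = -4 + U (V(U) = U - 4 = -4 + U)
W(x) = -3 (W(x) = -3/2 + (-4 + 1)/2 = -3/2 + (½)*(-3) = -3/2 - 3/2 = -3)
O = -1/11 (O = -3/(-1 - 1*(-34)) = -3/(-1 + 34) = -3/33 = -3*1/33 = -1/11 ≈ -0.090909)
(O + R(3, -6))² = (-1/11 + (3 - 3*(-6)))² = (-1/11 + (3 + 18))² = (-1/11 + 21)² = (230/11)² = 52900/121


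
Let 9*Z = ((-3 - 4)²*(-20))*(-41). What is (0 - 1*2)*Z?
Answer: -80360/9 ≈ -8928.9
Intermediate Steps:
Z = 40180/9 (Z = (((-3 - 4)²*(-20))*(-41))/9 = (((-7)²*(-20))*(-41))/9 = ((49*(-20))*(-41))/9 = (-980*(-41))/9 = (⅑)*40180 = 40180/9 ≈ 4464.4)
(0 - 1*2)*Z = (0 - 1*2)*(40180/9) = (0 - 2)*(40180/9) = -2*40180/9 = -80360/9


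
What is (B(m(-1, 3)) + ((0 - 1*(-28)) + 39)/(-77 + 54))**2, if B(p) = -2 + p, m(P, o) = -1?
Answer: 18496/529 ≈ 34.964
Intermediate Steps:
(B(m(-1, 3)) + ((0 - 1*(-28)) + 39)/(-77 + 54))**2 = ((-2 - 1) + ((0 - 1*(-28)) + 39)/(-77 + 54))**2 = (-3 + ((0 + 28) + 39)/(-23))**2 = (-3 + (28 + 39)*(-1/23))**2 = (-3 + 67*(-1/23))**2 = (-3 - 67/23)**2 = (-136/23)**2 = 18496/529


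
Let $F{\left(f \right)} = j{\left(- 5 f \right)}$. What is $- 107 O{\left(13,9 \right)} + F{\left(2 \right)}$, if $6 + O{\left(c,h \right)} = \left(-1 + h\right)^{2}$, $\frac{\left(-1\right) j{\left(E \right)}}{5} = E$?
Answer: $-6156$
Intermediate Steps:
$j{\left(E \right)} = - 5 E$
$F{\left(f \right)} = 25 f$ ($F{\left(f \right)} = - 5 \left(- 5 f\right) = 25 f$)
$O{\left(c,h \right)} = -6 + \left(-1 + h\right)^{2}$
$- 107 O{\left(13,9 \right)} + F{\left(2 \right)} = - 107 \left(-6 + \left(-1 + 9\right)^{2}\right) + 25 \cdot 2 = - 107 \left(-6 + 8^{2}\right) + 50 = - 107 \left(-6 + 64\right) + 50 = \left(-107\right) 58 + 50 = -6206 + 50 = -6156$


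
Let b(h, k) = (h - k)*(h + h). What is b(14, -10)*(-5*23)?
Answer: -77280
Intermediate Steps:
b(h, k) = 2*h*(h - k) (b(h, k) = (h - k)*(2*h) = 2*h*(h - k))
b(14, -10)*(-5*23) = (2*14*(14 - 1*(-10)))*(-5*23) = (2*14*(14 + 10))*(-115) = (2*14*24)*(-115) = 672*(-115) = -77280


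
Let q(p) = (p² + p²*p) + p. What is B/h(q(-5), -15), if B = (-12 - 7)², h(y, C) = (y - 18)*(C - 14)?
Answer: 361/3567 ≈ 0.10121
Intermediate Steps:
q(p) = p + p² + p³ (q(p) = (p² + p³) + p = p + p² + p³)
h(y, C) = (-18 + y)*(-14 + C)
B = 361 (B = (-19)² = 361)
B/h(q(-5), -15) = 361/(252 - 18*(-15) - (-70)*(1 - 5 + (-5)²) - (-75)*(1 - 5 + (-5)²)) = 361/(252 + 270 - (-70)*(1 - 5 + 25) - (-75)*(1 - 5 + 25)) = 361/(252 + 270 - (-70)*21 - (-75)*21) = 361/(252 + 270 - 14*(-105) - 15*(-105)) = 361/(252 + 270 + 1470 + 1575) = 361/3567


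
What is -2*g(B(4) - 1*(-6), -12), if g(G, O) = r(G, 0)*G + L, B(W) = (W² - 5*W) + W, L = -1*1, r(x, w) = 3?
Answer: -34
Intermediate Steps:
L = -1
B(W) = W² - 4*W
g(G, O) = -1 + 3*G (g(G, O) = 3*G - 1 = -1 + 3*G)
-2*g(B(4) - 1*(-6), -12) = -2*(-1 + 3*(4*(-4 + 4) - 1*(-6))) = -2*(-1 + 3*(4*0 + 6)) = -2*(-1 + 3*(0 + 6)) = -2*(-1 + 3*6) = -2*(-1 + 18) = -2*17 = -34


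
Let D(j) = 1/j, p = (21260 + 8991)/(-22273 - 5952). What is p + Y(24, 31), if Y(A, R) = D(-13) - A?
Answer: -9227688/366925 ≈ -25.149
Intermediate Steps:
p = -30251/28225 (p = 30251/(-28225) = 30251*(-1/28225) = -30251/28225 ≈ -1.0718)
Y(A, R) = -1/13 - A (Y(A, R) = 1/(-13) - A = -1/13 - A)
p + Y(24, 31) = -30251/28225 + (-1/13 - 1*24) = -30251/28225 + (-1/13 - 24) = -30251/28225 - 313/13 = -9227688/366925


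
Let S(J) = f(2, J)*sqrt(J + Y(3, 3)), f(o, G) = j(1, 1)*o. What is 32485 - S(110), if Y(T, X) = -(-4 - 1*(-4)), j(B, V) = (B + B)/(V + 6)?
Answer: 32485 - 4*sqrt(110)/7 ≈ 32479.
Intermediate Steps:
j(B, V) = 2*B/(6 + V) (j(B, V) = (2*B)/(6 + V) = 2*B/(6 + V))
Y(T, X) = 0 (Y(T, X) = -(-4 + 4) = -1*0 = 0)
f(o, G) = 2*o/7 (f(o, G) = (2*1/(6 + 1))*o = (2*1/7)*o = (2*1*(1/7))*o = 2*o/7)
S(J) = 4*sqrt(J)/7 (S(J) = ((2/7)*2)*sqrt(J + 0) = 4*sqrt(J)/7)
32485 - S(110) = 32485 - 4*sqrt(110)/7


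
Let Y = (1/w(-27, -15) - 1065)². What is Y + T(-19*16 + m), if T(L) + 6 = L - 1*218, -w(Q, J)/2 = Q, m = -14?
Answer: 3305704609/2916 ≈ 1.1336e+6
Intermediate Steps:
w(Q, J) = -2*Q
T(L) = -224 + L (T(L) = -6 + (L - 1*218) = -6 + (L - 218) = -6 + (-218 + L) = -224 + L)
Y = 3307285081/2916 (Y = (1/(-2*(-27)) - 1065)² = (1/54 - 1065)² = (-57509/54)² = 3307285081/2916 ≈ 1.1342e+6)
Y + T(-19*16 + m) = 3307285081/2916 + (-224 + (-19*16 - 14)) = 3307285081/2916 + (-224 + (-304 - 14)) = 3307285081/2916 + (-224 - 318) = 3307285081/2916 - 542 = 3305704609/2916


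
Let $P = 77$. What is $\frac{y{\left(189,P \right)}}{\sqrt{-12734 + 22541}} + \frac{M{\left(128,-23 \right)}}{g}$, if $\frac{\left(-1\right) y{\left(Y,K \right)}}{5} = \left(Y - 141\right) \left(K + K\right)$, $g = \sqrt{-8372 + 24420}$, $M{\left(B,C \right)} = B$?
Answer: $- \frac{1760 \sqrt{9807}}{467} + \frac{32 \sqrt{1003}}{1003} \approx -372.21$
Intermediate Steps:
$g = 4 \sqrt{1003}$ ($g = \sqrt{16048} = 4 \sqrt{1003} \approx 126.68$)
$y{\left(Y,K \right)} = - 10 K \left(-141 + Y\right)$ ($y{\left(Y,K \right)} = - 5 \left(Y - 141\right) \left(K + K\right) = - 5 \left(-141 + Y\right) 2 K = - 5 \cdot 2 K \left(-141 + Y\right) = - 10 K \left(-141 + Y\right)$)
$\frac{y{\left(189,P \right)}}{\sqrt{-12734 + 22541}} + \frac{M{\left(128,-23 \right)}}{g} = \frac{10 \cdot 77 \left(141 - 189\right)}{\sqrt{-12734 + 22541}} + \frac{128}{4 \sqrt{1003}} = \frac{10 \cdot 77 \left(141 - 189\right)}{\sqrt{9807}} + 128 \frac{\sqrt{1003}}{4012} = 10 \cdot 77 \left(-48\right) \frac{\sqrt{9807}}{9807} + \frac{32 \sqrt{1003}}{1003} = - 36960 \frac{\sqrt{9807}}{9807} + \frac{32 \sqrt{1003}}{1003} = - \frac{1760 \sqrt{9807}}{467} + \frac{32 \sqrt{1003}}{1003}$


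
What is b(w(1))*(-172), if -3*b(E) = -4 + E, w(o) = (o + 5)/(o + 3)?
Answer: -430/3 ≈ -143.33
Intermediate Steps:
w(o) = (5 + o)/(3 + o)
b(E) = 4/3 - E/3 (b(E) = -(-4 + E)/3 = 4/3 - E/3)
b(w(1))*(-172) = (4/3 - (5 + 1)/(3*(3 + 1)))*(-172) = (4/3 - 6/(3*4))*(-172) = (4/3 - 6/12)*(-172) = (4/3 - 1/3*3/2)*(-172) = (4/3 - 1/2)*(-172) = (5/6)*(-172) = -430/3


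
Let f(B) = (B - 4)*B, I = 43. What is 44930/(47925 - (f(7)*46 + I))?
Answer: 22465/23458 ≈ 0.95767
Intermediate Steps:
f(B) = B*(-4 + B) (f(B) = (-4 + B)*B = B*(-4 + B))
44930/(47925 - (f(7)*46 + I)) = 44930/(47925 - ((7*(-4 + 7))*46 + 43)) = 44930/(47925 - ((7*3)*46 + 43)) = 44930/(47925 - (21*46 + 43)) = 44930/(47925 - (966 + 43)) = 44930/(47925 - 1*1009) = 44930/(47925 - 1009) = 44930/46916 = 44930*(1/46916) = 22465/23458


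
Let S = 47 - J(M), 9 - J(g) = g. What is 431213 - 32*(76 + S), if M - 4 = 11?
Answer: 427085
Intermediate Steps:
M = 15 (M = 4 + 11 = 15)
J(g) = 9 - g
S = 53 (S = 47 - (9 - 1*15) = 47 - (9 - 15) = 47 - 1*(-6) = 47 + 6 = 53)
431213 - 32*(76 + S) = 431213 - 32*(76 + 53) = 431213 - 32*129 = 431213 - 1*4128 = 431213 - 4128 = 427085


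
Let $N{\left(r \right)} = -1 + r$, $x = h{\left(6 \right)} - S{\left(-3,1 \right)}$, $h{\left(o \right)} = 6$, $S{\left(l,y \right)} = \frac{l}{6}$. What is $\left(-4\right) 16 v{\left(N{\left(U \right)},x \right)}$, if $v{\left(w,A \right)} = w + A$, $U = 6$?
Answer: $-736$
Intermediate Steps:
$S{\left(l,y \right)} = \frac{l}{6}$ ($S{\left(l,y \right)} = l \frac{1}{6} = \frac{l}{6}$)
$x = \frac{13}{2}$ ($x = 6 - \frac{1}{6} \left(-3\right) = 6 - - \frac{1}{2} = 6 + \frac{1}{2} = \frac{13}{2} \approx 6.5$)
$v{\left(w,A \right)} = A + w$
$\left(-4\right) 16 v{\left(N{\left(U \right)},x \right)} = \left(-4\right) 16 \left(\frac{13}{2} + \left(-1 + 6\right)\right) = - 64 \left(\frac{13}{2} + 5\right) = \left(-64\right) \frac{23}{2} = -736$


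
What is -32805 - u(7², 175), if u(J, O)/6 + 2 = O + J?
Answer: -34137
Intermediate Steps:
u(J, O) = -12 + 6*J + 6*O (u(J, O) = -12 + 6*(O + J) = -12 + 6*(J + O) = -12 + (6*J + 6*O) = -12 + 6*J + 6*O)
-32805 - u(7², 175) = -32805 - (-12 + 6*7² + 6*175) = -32805 - (-12 + 6*49 + 1050) = -32805 - (-12 + 294 + 1050) = -32805 - 1*1332 = -32805 - 1332 = -34137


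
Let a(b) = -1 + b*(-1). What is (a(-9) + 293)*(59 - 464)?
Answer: -121905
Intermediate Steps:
a(b) = -1 - b
(a(-9) + 293)*(59 - 464) = ((-1 - 1*(-9)) + 293)*(59 - 464) = ((-1 + 9) + 293)*(-405) = (8 + 293)*(-405) = 301*(-405) = -121905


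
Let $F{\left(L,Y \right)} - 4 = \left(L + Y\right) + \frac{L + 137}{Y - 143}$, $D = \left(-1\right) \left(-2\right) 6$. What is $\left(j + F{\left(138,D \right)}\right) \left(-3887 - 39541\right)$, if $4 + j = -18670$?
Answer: $\frac{105373482060}{131} \approx 8.0438 \cdot 10^{8}$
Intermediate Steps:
$D = 12$ ($D = 2 \cdot 6 = 12$)
$F{\left(L,Y \right)} = 4 + L + Y + \frac{137 + L}{-143 + Y}$ ($F{\left(L,Y \right)} = 4 + \left(\left(L + Y\right) + \frac{L + 137}{Y - 143}\right) = 4 + \left(\left(L + Y\right) + \frac{137 + L}{-143 + Y}\right) = 4 + \left(L + Y + \frac{137 + L}{-143 + Y}\right) = 4 + L + Y + \frac{137 + L}{-143 + Y}$)
$j = -18674$ ($j = -4 - 18670 = -18674$)
$\left(j + F{\left(138,D \right)}\right) \left(-3887 - 39541\right) = \left(-18674 + \frac{-435 + 12^{2} - 19596 - 1668 + 138 \cdot 12}{-143 + 12}\right) \left(-3887 - 39541\right) = \left(-18674 + \frac{-435 + 144 - 19596 - 1668 + 1656}{-131}\right) \left(-43428\right) = \left(-18674 - - \frac{19899}{131}\right) \left(-43428\right) = \left(-18674 + \frac{19899}{131}\right) \left(-43428\right) = \left(- \frac{2426395}{131}\right) \left(-43428\right) = \frac{105373482060}{131}$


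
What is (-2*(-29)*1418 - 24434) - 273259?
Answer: -215449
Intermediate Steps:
(-2*(-29)*1418 - 24434) - 273259 = (58*1418 - 24434) - 273259 = (82244 - 24434) - 273259 = 57810 - 273259 = -215449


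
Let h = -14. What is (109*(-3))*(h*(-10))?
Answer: -45780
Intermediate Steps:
(109*(-3))*(h*(-10)) = (109*(-3))*(-14*(-10)) = -327*140 = -45780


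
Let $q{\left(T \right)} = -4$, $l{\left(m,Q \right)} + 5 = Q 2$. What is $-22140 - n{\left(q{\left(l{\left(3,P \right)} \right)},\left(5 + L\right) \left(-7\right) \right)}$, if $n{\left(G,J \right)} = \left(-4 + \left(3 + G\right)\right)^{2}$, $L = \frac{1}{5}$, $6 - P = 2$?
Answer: $-22165$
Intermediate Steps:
$P = 4$ ($P = 6 - 2 = 4$)
$l{\left(m,Q \right)} = -5 + 2 Q$ ($l{\left(m,Q \right)} = -5 + Q 2 = -5 + 2 Q$)
$L = \frac{1}{5} \approx 0.2$
$n{\left(G,J \right)} = \left(-1 + G\right)^{2}$
$-22140 - n{\left(q{\left(l{\left(3,P \right)} \right)},\left(5 + L\right) \left(-7\right) \right)} = -22140 - \left(-1 - 4\right)^{2} = -22140 - \left(-5\right)^{2} = -22140 - 25 = -22165$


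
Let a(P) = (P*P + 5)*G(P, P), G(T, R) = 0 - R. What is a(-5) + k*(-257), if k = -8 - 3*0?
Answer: 2206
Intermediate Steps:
G(T, R) = -R
k = -8 (k = -8 + 0 = -8)
a(P) = -P*(5 + P²) (a(P) = (P*P + 5)*(-P) = (P² + 5)*(-P) = (5 + P²)*(-P) = -P*(5 + P²))
a(-5) + k*(-257) = -1*(-5)*(5 + (-5)²) - 8*(-257) = -1*(-5)*(5 + 25) + 2056 = -1*(-5)*30 + 2056 = 150 + 2056 = 2206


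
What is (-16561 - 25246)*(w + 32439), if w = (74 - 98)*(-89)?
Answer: -1445477025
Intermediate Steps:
w = 2136 (w = -24*(-89) = 2136)
(-16561 - 25246)*(w + 32439) = (-16561 - 25246)*(2136 + 32439) = -41807*34575 = -1445477025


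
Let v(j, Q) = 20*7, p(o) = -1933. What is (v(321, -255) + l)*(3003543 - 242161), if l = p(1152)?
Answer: -4951157926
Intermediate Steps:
l = -1933
v(j, Q) = 140
(v(321, -255) + l)*(3003543 - 242161) = (140 - 1933)*(3003543 - 242161) = -1793*2761382 = -4951157926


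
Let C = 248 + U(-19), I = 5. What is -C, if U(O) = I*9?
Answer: -293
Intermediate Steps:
U(O) = 45 (U(O) = 5*9 = 45)
C = 293 (C = 248 + 45 = 293)
-C = -1*293 = -293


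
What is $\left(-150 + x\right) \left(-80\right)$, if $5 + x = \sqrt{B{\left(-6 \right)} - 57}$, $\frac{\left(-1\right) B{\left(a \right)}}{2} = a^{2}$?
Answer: $12400 - 80 i \sqrt{129} \approx 12400.0 - 908.63 i$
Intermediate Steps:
$B{\left(a \right)} = - 2 a^{2}$
$x = -5 + i \sqrt{129}$ ($x = -5 + \sqrt{- 2 \left(-6\right)^{2} - 57} = -5 + \sqrt{\left(-2\right) 36 - 57} = -5 + \sqrt{-72 - 57} = -5 + \sqrt{-129} = -5 + i \sqrt{129} \approx -5.0 + 11.358 i$)
$\left(-150 + x\right) \left(-80\right) = \left(-150 - \left(5 - i \sqrt{129}\right)\right) \left(-80\right) = \left(-155 + i \sqrt{129}\right) \left(-80\right) = 12400 - 80 i \sqrt{129}$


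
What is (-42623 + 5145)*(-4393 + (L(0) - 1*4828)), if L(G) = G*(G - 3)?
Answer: 345584638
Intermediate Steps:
L(G) = G*(-3 + G)
(-42623 + 5145)*(-4393 + (L(0) - 1*4828)) = (-42623 + 5145)*(-4393 + (0*(-3 + 0) - 1*4828)) = -37478*(-4393 + (0*(-3) - 4828)) = -37478*(-4393 + (0 - 4828)) = -37478*(-4393 - 4828) = -37478*(-9221) = 345584638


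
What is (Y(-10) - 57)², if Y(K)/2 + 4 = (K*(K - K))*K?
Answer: 4225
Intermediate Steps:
Y(K) = -8 (Y(K) = -8 + 2*((K*(K - K))*K) = -8 + 2*((K*0)*K) = -8 + 2*(0*K) = -8 + 2*0 = -8 + 0 = -8)
(Y(-10) - 57)² = (-8 - 57)² = (-65)² = 4225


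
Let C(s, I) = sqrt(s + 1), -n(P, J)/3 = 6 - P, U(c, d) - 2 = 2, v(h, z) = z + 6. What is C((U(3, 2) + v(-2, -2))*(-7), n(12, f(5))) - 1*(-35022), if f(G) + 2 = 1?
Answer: 35022 + I*sqrt(55) ≈ 35022.0 + 7.4162*I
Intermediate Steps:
f(G) = -1 (f(G) = -2 + 1 = -1)
v(h, z) = 6 + z
U(c, d) = 4 (U(c, d) = 2 + 2 = 4)
n(P, J) = -18 + 3*P (n(P, J) = -3*(6 - P) = -18 + 3*P)
C(s, I) = sqrt(1 + s)
C((U(3, 2) + v(-2, -2))*(-7), n(12, f(5))) - 1*(-35022) = sqrt(1 + (4 + (6 - 2))*(-7)) - 1*(-35022) = sqrt(1 + (4 + 4)*(-7)) + 35022 = sqrt(1 + 8*(-7)) + 35022 = sqrt(1 - 56) + 35022 = sqrt(-55) + 35022 = I*sqrt(55) + 35022 = 35022 + I*sqrt(55)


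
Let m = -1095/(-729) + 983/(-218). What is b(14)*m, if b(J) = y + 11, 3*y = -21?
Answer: -318598/26487 ≈ -12.028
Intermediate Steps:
y = -7 (y = (1/3)*(-21) = -7)
b(J) = 4 (b(J) = -7 + 11 = 4)
m = -159299/52974 (m = -1095*(-1/729) + 983*(-1/218) = 365/243 - 983/218 = -159299/52974 ≈ -3.0071)
b(14)*m = 4*(-159299/52974) = -318598/26487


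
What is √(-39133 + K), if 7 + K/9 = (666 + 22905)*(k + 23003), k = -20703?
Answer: 2*√121970126 ≈ 22088.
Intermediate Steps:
K = 487919637 (K = -63 + 9*((666 + 22905)*(-20703 + 23003)) = -63 + 9*(23571*2300) = -63 + 9*54213300 = -63 + 487919700 = 487919637)
√(-39133 + K) = √(-39133 + 487919637) = √487880504 = 2*√121970126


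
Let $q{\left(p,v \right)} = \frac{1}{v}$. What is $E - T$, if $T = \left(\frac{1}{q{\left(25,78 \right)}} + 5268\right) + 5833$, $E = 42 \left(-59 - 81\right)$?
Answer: $-17059$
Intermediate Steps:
$E = -5880$ ($E = 42 \left(-140\right) = -5880$)
$T = 11179$ ($T = \left(\frac{1}{\frac{1}{78}} + 5268\right) + 5833 = \left(78 + 5268\right) + 5833 = 5346 + 5833 = 11179$)
$E - T = -5880 - 11179 = -17059$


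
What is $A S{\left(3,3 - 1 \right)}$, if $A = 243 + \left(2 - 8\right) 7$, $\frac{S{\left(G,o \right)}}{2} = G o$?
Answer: $2412$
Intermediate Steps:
$S{\left(G,o \right)} = 2 G o$
$A = 201$ ($A = 243 - 42 = 201$)
$A S{\left(3,3 - 1 \right)} = 201 \cdot 2 \cdot 3 \left(3 - 1\right) = 201 \cdot 2 \cdot 3 \cdot 2 = 201 \cdot 12 = 2412$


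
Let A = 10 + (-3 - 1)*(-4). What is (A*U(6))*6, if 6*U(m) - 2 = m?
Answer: 208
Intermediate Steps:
A = 26 (A = 10 - 4*(-4) = 10 + 16 = 26)
U(m) = ⅓ + m/6
(A*U(6))*6 = (26*(⅓ + (⅙)*6))*6 = (26*(⅓ + 1))*6 = (26*(4/3))*6 = (104/3)*6 = 208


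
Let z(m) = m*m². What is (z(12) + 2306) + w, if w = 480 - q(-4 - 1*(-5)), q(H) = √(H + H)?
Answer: 4514 - √2 ≈ 4512.6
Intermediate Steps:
z(m) = m³
q(H) = √2*√H (q(H) = √(2*H) = √2*√H)
w = 480 - √2 (w = 480 - √2*√(-4 - 1*(-5)) = 480 - √2*√(-4 + 5) = 480 - √2*√1 = 480 - √2 ≈ 478.59)
(z(12) + 2306) + w = (12³ + 2306) + (480 - √2) = (1728 + 2306) + (480 - √2) = 4034 + (480 - √2) = 4514 - √2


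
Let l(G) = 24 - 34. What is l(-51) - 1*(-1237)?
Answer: 1227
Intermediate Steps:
l(G) = -10
l(-51) - 1*(-1237) = -10 - 1*(-1237) = -10 + 1237 = 1227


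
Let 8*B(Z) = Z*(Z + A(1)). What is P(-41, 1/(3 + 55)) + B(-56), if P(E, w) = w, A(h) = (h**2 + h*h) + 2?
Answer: 21113/58 ≈ 364.02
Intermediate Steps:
A(h) = 2 + 2*h**2 (A(h) = (h**2 + h**2) + 2 = 2*h**2 + 2 = 2 + 2*h**2)
B(Z) = Z*(4 + Z)/8 (B(Z) = (Z*(Z + (2 + 2*1**2)))/8 = (Z*(Z + (2 + 2*1)))/8 = (Z*(Z + (2 + 2)))/8 = (Z*(Z + 4))/8 = (Z*(4 + Z))/8 = Z*(4 + Z)/8)
P(-41, 1/(3 + 55)) + B(-56) = 1/(3 + 55) + (1/8)*(-56)*(4 - 56) = 1/58 + (1/8)*(-56)*(-52) = 1/58 + 364 = 21113/58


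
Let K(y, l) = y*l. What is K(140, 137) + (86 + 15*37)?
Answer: 19821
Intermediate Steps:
K(y, l) = l*y
K(140, 137) + (86 + 15*37) = 137*140 + (86 + 15*37) = 19180 + (86 + 555) = 19180 + 641 = 19821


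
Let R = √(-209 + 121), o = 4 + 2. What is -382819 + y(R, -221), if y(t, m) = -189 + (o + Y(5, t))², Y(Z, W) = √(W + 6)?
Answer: -383008 + (6 + √2*√(3 + I*√22))² ≈ -3.8293e+5 + 28.61*I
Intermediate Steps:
o = 6
R = 2*I*√22 (R = √(-88) = 2*I*√22 ≈ 9.3808*I)
Y(Z, W) = √(6 + W)
y(t, m) = -189 + (6 + √(6 + t))²
-382819 + y(R, -221) = -382819 + (-189 + (6 + √(6 + 2*I*√22))²) = -383008 + (6 + √(6 + 2*I*√22))²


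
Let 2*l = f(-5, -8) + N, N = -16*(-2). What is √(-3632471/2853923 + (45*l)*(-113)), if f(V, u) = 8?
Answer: I*√828344305818313033/2853923 ≈ 318.91*I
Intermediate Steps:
N = 32
l = 20 (l = (8 + 32)/2 = (½)*40 = 20)
√(-3632471/2853923 + (45*l)*(-113)) = √(-3632471/2853923 + (45*20)*(-113)) = √(-3632471*1/2853923 + 900*(-113)) = √(-3632471/2853923 - 101700) = √(-290247601571/2853923) = I*√828344305818313033/2853923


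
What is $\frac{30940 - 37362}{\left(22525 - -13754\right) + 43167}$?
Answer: $- \frac{3211}{39723} \approx -0.080835$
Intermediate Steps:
$\frac{30940 - 37362}{\left(22525 - -13754\right) + 43167} = - \frac{6422}{\left(22525 + 13754\right) + 43167} = - \frac{6422}{36279 + 43167} = - \frac{6422}{79446} = \left(-6422\right) \frac{1}{79446} = - \frac{3211}{39723}$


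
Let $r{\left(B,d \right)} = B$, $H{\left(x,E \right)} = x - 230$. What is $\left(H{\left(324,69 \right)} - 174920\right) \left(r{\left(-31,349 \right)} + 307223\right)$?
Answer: $-53705148592$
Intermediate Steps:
$H{\left(x,E \right)} = -230 + x$ ($H{\left(x,E \right)} = x - 230 = -230 + x$)
$\left(H{\left(324,69 \right)} - 174920\right) \left(r{\left(-31,349 \right)} + 307223\right) = \left(\left(-230 + 324\right) - 174920\right) \left(-31 + 307223\right) = \left(94 - 174920\right) 307192 = \left(-174826\right) 307192 = -53705148592$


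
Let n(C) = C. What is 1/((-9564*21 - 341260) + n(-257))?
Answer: -1/542361 ≈ -1.8438e-6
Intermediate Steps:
1/((-9564*21 - 341260) + n(-257)) = 1/((-9564*21 - 341260) - 257) = 1/((-200844 - 341260) - 257) = 1/(-542104 - 257) = 1/(-542361) = -1/542361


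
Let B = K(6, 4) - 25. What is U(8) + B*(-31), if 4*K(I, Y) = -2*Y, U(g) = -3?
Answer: 834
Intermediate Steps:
K(I, Y) = -Y/2 (K(I, Y) = (-2*Y)/4 = -Y/2)
B = -27 (B = -½*4 - 25 = -2 - 25 = -27)
U(8) + B*(-31) = -3 - 27*(-31) = -3 + 837 = 834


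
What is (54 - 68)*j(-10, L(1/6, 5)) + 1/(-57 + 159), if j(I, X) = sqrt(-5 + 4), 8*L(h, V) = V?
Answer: 1/102 - 14*I ≈ 0.0098039 - 14.0*I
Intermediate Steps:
L(h, V) = V/8
j(I, X) = I (j(I, X) = sqrt(-1) = I)
(54 - 68)*j(-10, L(1/6, 5)) + 1/(-57 + 159) = (54 - 68)*I + 1/(-57 + 159) = -14*I + 1/102 = 1/102 - 14*I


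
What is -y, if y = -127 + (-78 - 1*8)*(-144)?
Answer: -12257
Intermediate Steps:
y = 12257 (y = -127 + (-78 - 8)*(-144) = -127 - 86*(-144) = -127 + 12384 = 12257)
-y = -1*12257 = -12257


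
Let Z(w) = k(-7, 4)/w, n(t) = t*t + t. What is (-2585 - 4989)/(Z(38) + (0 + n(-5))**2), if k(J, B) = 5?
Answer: -287812/15205 ≈ -18.929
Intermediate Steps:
n(t) = t + t**2 (n(t) = t**2 + t = t + t**2)
Z(w) = 5/w
(-2585 - 4989)/(Z(38) + (0 + n(-5))**2) = (-2585 - 4989)/(5/38 + (0 - 5*(1 - 5))**2) = -7574/(5*(1/38) + (0 - 5*(-4))**2) = -7574/(5/38 + (0 + 20)**2) = -7574/(5/38 + 20**2) = -7574/(5/38 + 400) = -7574/15205/38 = -7574*38/15205 = -287812/15205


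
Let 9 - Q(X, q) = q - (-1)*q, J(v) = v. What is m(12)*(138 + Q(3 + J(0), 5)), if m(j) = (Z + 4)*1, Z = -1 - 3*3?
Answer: -822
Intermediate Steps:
Z = -10 (Z = -1 - 1*9 = -1 - 9 = -10)
Q(X, q) = 9 - 2*q (Q(X, q) = 9 - (q - (-1)*q) = 9 - (q + q) = 9 - 2*q)
m(j) = -6 (m(j) = (-10 + 4)*1 = -6*1 = -6)
m(12)*(138 + Q(3 + J(0), 5)) = -6*(138 + (9 - 2*5)) = -6*(138 + (9 - 10)) = -6*(138 - 1) = -6*137 = -822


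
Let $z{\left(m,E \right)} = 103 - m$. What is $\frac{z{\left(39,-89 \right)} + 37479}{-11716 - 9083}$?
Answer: $- \frac{37543}{20799} \approx -1.805$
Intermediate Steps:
$\frac{z{\left(39,-89 \right)} + 37479}{-11716 - 9083} = \frac{\left(103 - 39\right) + 37479}{-11716 - 9083} = \frac{\left(103 - 39\right) + 37479}{-20799} = \left(64 + 37479\right) \left(- \frac{1}{20799}\right) = 37543 \left(- \frac{1}{20799}\right) = - \frac{37543}{20799}$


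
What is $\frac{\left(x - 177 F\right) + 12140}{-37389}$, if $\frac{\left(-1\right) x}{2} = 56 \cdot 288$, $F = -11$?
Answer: $\frac{18169}{37389} \approx 0.48595$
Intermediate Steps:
$x = -32256$ ($x = - 2 \cdot 56 \cdot 288 = \left(-2\right) 16128 = -32256$)
$\frac{\left(x - 177 F\right) + 12140}{-37389} = \frac{\left(-32256 - -1947\right) + 12140}{-37389} = \left(\left(-32256 + 1947\right) + 12140\right) \left(- \frac{1}{37389}\right) = \left(-30309 + 12140\right) \left(- \frac{1}{37389}\right) = \left(-18169\right) \left(- \frac{1}{37389}\right) = \frac{18169}{37389}$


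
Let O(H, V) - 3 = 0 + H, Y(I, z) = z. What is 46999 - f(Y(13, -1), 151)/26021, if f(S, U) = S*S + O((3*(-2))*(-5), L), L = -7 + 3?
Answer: 1222960945/26021 ≈ 46999.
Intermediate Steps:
L = -4
O(H, V) = 3 + H (O(H, V) = 3 + (0 + H) = 3 + H)
f(S, U) = 33 + S**2 (f(S, U) = S*S + (3 + (3*(-2))*(-5)) = S**2 + (3 - 6*(-5)) = S**2 + (3 + 30) = S**2 + 33 = 33 + S**2)
46999 - f(Y(13, -1), 151)/26021 = 46999 - (33 + (-1)**2)/26021 = 46999 - (33 + 1)/26021 = 46999 - 34/26021 = 1222960945/26021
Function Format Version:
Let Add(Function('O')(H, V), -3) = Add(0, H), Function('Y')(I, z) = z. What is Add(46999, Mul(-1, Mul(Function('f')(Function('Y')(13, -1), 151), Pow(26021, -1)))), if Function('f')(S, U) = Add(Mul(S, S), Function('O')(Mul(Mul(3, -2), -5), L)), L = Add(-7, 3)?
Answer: Rational(1222960945, 26021) ≈ 46999.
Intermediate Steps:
L = -4
Function('O')(H, V) = Add(3, H) (Function('O')(H, V) = Add(3, Add(0, H)) = Add(3, H))
Function('f')(S, U) = Add(33, Pow(S, 2)) (Function('f')(S, U) = Add(Mul(S, S), Add(3, Mul(Mul(3, -2), -5))) = Add(Pow(S, 2), Add(3, Mul(-6, -5))) = Add(Pow(S, 2), Add(3, 30)) = Add(Pow(S, 2), 33) = Add(33, Pow(S, 2)))
Add(46999, Mul(-1, Mul(Function('f')(Function('Y')(13, -1), 151), Pow(26021, -1)))) = Add(46999, Mul(-1, Mul(Add(33, Pow(-1, 2)), Pow(26021, -1)))) = Add(46999, Mul(-1, Mul(Add(33, 1), Rational(1, 26021)))) = Add(46999, Mul(-1, Mul(34, Rational(1, 26021)))) = Add(46999, Mul(-1, Rational(34, 26021))) = Add(46999, Rational(-34, 26021)) = Rational(1222960945, 26021)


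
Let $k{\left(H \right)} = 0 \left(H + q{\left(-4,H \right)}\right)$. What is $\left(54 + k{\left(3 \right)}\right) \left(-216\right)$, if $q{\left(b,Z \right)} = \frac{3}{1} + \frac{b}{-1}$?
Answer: $-11664$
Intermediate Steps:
$q{\left(b,Z \right)} = 3 - b$ ($q{\left(b,Z \right)} = 3 \cdot 1 + b \left(-1\right) = 3 - b$)
$k{\left(H \right)} = 0$ ($k{\left(H \right)} = 0 \left(H + \left(3 - -4\right)\right) = 0 \left(H + \left(3 + 4\right)\right) = 0 \left(H + 7\right) = 0 \left(7 + H\right) = 0$)
$\left(54 + k{\left(3 \right)}\right) \left(-216\right) = \left(54 + 0\right) \left(-216\right) = 54 \left(-216\right) = -11664$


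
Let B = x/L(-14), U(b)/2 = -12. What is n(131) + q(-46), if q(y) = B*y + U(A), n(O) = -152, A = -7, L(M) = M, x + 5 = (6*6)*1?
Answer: -519/7 ≈ -74.143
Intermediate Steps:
x = 31 (x = -5 + (6*6)*1 = -5 + 36*1 = -5 + 36 = 31)
U(b) = -24 (U(b) = 2*(-12) = -24)
B = -31/14 (B = 31/(-14) = 31*(-1/14) = -31/14 ≈ -2.2143)
q(y) = -24 - 31*y/14 (q(y) = -31*y/14 - 24 = -24 - 31*y/14)
n(131) + q(-46) = -152 + (-24 - 31/14*(-46)) = -152 + (-24 + 713/7) = -152 + 545/7 = -519/7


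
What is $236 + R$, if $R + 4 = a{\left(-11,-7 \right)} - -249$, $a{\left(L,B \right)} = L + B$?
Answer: $463$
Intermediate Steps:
$a{\left(L,B \right)} = B + L$
$R = 227$ ($R = -4 - -231 = -4 + \left(-18 + 249\right) = -4 + 231 = 227$)
$236 + R = 236 + 227 = 463$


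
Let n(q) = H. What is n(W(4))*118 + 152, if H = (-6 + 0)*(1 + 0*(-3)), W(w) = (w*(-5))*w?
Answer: -556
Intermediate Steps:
W(w) = -5*w**2 (W(w) = (-5*w)*w = -5*w**2)
H = -6 (H = -6*(1 + 0) = -6*1 = -6)
n(q) = -6
n(W(4))*118 + 152 = -6*118 + 152 = -708 + 152 = -556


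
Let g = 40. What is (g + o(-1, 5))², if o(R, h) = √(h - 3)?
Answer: (40 + √2)² ≈ 1715.1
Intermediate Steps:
o(R, h) = √(-3 + h)
(g + o(-1, 5))² = (40 + √(-3 + 5))² = (40 + √2)²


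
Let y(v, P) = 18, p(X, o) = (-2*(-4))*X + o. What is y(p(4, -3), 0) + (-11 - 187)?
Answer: -180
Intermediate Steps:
p(X, o) = o + 8*X (p(X, o) = 8*X + o = o + 8*X)
y(p(4, -3), 0) + (-11 - 187) = 18 + (-11 - 187) = 18 - 198 = -180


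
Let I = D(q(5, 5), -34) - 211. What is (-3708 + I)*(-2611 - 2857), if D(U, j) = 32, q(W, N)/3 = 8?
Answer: 21254116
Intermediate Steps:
q(W, N) = 24 (q(W, N) = 3*8 = 24)
I = -179 (I = 32 - 211 = -179)
(-3708 + I)*(-2611 - 2857) = (-3708 - 179)*(-2611 - 2857) = -3887*(-5468) = 21254116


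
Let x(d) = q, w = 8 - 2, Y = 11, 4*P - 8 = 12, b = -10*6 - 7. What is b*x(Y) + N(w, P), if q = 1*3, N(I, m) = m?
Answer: -196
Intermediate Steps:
b = -67 (b = -60 - 7 = -67)
P = 5 (P = 2 + (¼)*12 = 2 + 3 = 5)
w = 6
q = 3
x(d) = 3
b*x(Y) + N(w, P) = -67*3 + 5 = -201 + 5 = -196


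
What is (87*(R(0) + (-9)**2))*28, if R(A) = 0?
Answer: 197316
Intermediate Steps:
(87*(R(0) + (-9)**2))*28 = (87*(0 + (-9)**2))*28 = (87*(0 + 81))*28 = (87*81)*28 = 7047*28 = 197316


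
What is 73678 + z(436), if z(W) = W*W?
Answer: 263774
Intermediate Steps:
z(W) = W²
73678 + z(436) = 73678 + 436² = 73678 + 190096 = 263774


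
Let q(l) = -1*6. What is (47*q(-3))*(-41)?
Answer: 11562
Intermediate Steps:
q(l) = -6
(47*q(-3))*(-41) = (47*(-6))*(-41) = -282*(-41) = 11562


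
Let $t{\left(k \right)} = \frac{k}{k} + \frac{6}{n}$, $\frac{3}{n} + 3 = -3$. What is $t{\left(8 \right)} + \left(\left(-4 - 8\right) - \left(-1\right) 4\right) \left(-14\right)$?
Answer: $101$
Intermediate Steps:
$n = - \frac{1}{2}$ ($n = \frac{3}{-3 - 3} = \frac{3}{-6} = 3 \left(- \frac{1}{6}\right) = - \frac{1}{2} \approx -0.5$)
$t{\left(k \right)} = -11$ ($t{\left(k \right)} = \frac{k}{k} + \frac{6}{- \frac{1}{2}} = 1 + 6 \left(-2\right) = 1 - 12 = -11$)
$t{\left(8 \right)} + \left(\left(-4 - 8\right) - \left(-1\right) 4\right) \left(-14\right) = -11 + \left(\left(-4 - 8\right) - \left(-1\right) 4\right) \left(-14\right) = -11 + \left(\left(-4 - 8\right) - -4\right) \left(-14\right) = -11 + \left(-12 + 4\right) \left(-14\right) = -11 - -112 = -11 + 112 = 101$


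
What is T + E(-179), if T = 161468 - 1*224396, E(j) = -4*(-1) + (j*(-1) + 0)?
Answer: -62745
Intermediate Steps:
E(j) = 4 - j (E(j) = 4 + (-j + 0) = 4 - j)
T = -62928 (T = 161468 - 224396 = -62928)
T + E(-179) = -62928 + (4 - 1*(-179)) = -62928 + (4 + 179) = -62928 + 183 = -62745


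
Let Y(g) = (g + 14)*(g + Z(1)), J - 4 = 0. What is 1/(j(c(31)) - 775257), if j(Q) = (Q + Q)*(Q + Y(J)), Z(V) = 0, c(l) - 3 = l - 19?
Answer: -1/772647 ≈ -1.2943e-6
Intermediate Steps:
J = 4 (J = 4 + 0 = 4)
c(l) = -16 + l (c(l) = 3 + (l - 19) = 3 + (-19 + l) = -16 + l)
Y(g) = g*(14 + g) (Y(g) = (g + 14)*(g + 0) = (14 + g)*g = g*(14 + g))
j(Q) = 2*Q*(72 + Q) (j(Q) = (Q + Q)*(Q + 4*(14 + 4)) = (2*Q)*(Q + 4*18) = (2*Q)*(Q + 72) = (2*Q)*(72 + Q) = 2*Q*(72 + Q))
1/(j(c(31)) - 775257) = 1/(2*(-16 + 31)*(72 + (-16 + 31)) - 775257) = 1/(2*15*(72 + 15) - 775257) = 1/(2*15*87 - 775257) = 1/(2610 - 775257) = 1/(-772647) = -1/772647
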